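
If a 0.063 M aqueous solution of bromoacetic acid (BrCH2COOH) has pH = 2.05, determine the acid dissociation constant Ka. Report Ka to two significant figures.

Ka = 1.5 × 10^-3

[H+] = 10^(-2.05) = 8.91 × 10^-3 M
At equilibrium [HA] = 0.063 − 8.91 × 10^-3 = 5.41 × 10^-2 M
Ka = [H+][A-]/[HA] = (8.91 × 10^-3)² / 5.41 × 10^-2 = 1.5 × 10^-3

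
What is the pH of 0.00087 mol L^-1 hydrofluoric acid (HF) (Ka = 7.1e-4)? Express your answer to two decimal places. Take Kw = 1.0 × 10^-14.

HF ⇌ F- + H+
Ka = x²/(0.00087 − x) = 7.1 × 10^-4
Here C₀/Ka ≈ 1.23, so the small-x approximation fails. Use the quadratic:
x = (−Ka + √(Ka² + 4·Ka·C₀))/2 = 5.07 × 10^-4 M
pH = −log[H+] = −log(5.07 × 10^-4) = 3.29

pH = 3.29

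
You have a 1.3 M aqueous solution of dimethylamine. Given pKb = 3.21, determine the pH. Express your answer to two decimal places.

pH = 12.45

(CH3)2NH + H2O ⇌ (CH3)2NH2+ + OH-
Kb = 10^(−3.21) = 6.17 × 10^-4
Kb = x²/(1.3 − x) = 6.17 × 10^-4
Assume x ≪ 1.3: x ≈ √(6.17 × 10^-4 × 1.3) = 2.83 × 10^-2 M
Check: 2.2% ionized — well under 5%, approximation valid.
pOH = 1.55, so pH = 14.00 − pOH = 12.45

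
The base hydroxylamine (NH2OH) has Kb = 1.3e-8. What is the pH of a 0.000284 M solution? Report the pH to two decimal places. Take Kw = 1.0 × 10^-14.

NH2OH + H2O ⇌ NH3OH+ + OH-
Let x = [OH-] at equilibrium. Kb = x²/(0.000284 − x).
Neglecting x in the denominator: x = √(1.3 × 10^-8 × 0.000284) = 1.92 × 10^-6 M
(x/C₀ = 0.68% < 5%, so the approximation holds.)
pOH = −log(1.92 × 10^-6) = 5.72; pH = 14.00 − 5.72 = 8.28

pH = 8.28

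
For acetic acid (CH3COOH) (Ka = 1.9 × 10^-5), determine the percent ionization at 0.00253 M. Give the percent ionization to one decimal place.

CH3COOH ⇌ CH3COO- + H+; let x = [H+] at equilibrium.
Solve x² + 1.9e-05x − 4.81e-08 = 0 → x = 2.10 × 10^-4 M
Fraction ionized = 2.10 × 10^-4 / 0.00253 = 0.0830 → 8.3%

8.3%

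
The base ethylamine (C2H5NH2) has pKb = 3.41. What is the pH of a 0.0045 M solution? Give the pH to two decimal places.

pH = 11.06

C2H5NH2 + H2O ⇌ C2H5NH3+ + OH-
Kb = 10^(−3.41) = 3.89 × 10^-4
From the ICE table, Kb = x²/(0.0045 − x) = 3.89 × 10^-4.
Here C₀/Kb ≈ 11.6, so the small-x approximation fails. Use the quadratic:
x = (−Kb + √(Kb² + 4·Kb·C₀))/2 = 1.14 × 10^-3 M
pOH = −log(1.14 × 10^-3) = 2.94; pH = 14.00 − 2.94 = 11.06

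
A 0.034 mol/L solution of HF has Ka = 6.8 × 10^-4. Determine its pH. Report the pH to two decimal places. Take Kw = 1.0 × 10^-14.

pH = 2.35

HF ⇌ F- + H+
Ka = x²/(0.034 − x) = 6.8 × 10^-4
The 5% rule fails; solving x² + Ka·x − Ka·C₀ = 0 exactly:
x = [−0.00068 + √(0.00068² + 9.25e-05)]/2 = 4.48 × 10^-3 M
pH = −log(4.48 × 10^-3) = 2.35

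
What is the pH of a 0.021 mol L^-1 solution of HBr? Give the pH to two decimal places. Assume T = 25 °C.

pH = 1.68

HBr is a strong acid and dissociates completely, so [H+] = 0.021 M.
pH = -log(0.021) = 1.68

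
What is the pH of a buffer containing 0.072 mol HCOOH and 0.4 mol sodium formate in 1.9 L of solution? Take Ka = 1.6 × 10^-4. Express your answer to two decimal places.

pH = 4.54

pKa = −log(1.6 × 10^-4) = 3.796
Using pH = pKa + log([base]/[acid]) with [base]/[acid] = 0.4/0.072:
pH = 3.796 + (+0.745) = 4.54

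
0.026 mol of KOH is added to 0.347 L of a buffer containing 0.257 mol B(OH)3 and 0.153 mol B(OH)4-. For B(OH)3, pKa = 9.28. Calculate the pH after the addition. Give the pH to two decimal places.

OH- converts B(OH)3 to B(OH)4-: B(OH)3 → 0.231 mol, B(OH)4- → 0.179 mol.
pH = pKa + log([A⁻]/[HA]) = 9.28 + log(0.179/0.231) = 9.28 -0.111

pH = 9.17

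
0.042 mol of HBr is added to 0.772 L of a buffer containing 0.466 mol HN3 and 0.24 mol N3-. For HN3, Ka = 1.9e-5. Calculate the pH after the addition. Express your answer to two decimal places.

After neutralization: n(HN3) = 0.508 mol, n(N3-) = 0.198 mol.
pKa = −log(1.9 × 10^-5) = 4.721
pH = pKa + log(n_N3-/n_HN3) = 4.721 + log(0.198/0.508) = 4.721 + (-0.409)

pH = 4.31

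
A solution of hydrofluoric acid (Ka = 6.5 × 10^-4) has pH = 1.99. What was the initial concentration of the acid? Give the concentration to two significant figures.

[H+] = 10^(-1.99) = 1.02 × 10^-2 M = x
Ka = x²/(C₀ − x) ⇒ C₀ = x + x²/Ka
C₀ = 1.02 × 10^-2 + (1.02 × 10^-2)²/(6.5 × 10^-4) = 1.70 × 10^-1 M

C₀ = 1.7 × 10^-1 M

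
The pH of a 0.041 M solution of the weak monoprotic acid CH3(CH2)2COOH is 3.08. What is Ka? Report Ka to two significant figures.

Ka = 1.7 × 10^-5

[H+] = 10^(-3.08) = 8.32 × 10^-4 M
At equilibrium [HA] = 0.041 − 8.32 × 10^-4 = 4.02 × 10^-2 M
Ka = [H+][A-]/[HA] = (8.32 × 10^-4)² / 4.02 × 10^-2 = 1.7 × 10^-5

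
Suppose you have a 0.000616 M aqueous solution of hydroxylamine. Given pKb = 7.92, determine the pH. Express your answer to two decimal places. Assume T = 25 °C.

NH2OH + H2O ⇌ NH3OH+ + OH-
Kb = 10^(−7.92) = 1.20 × 10^-8
Kb = [OH-]²/(0.000616 − [OH-]) = 1.20 × 10^-8
Since Kb ≪ C₀, [OH-] ≈ √(Kb·C₀) = 2.72 × 10^-6 M.
Check: 0.44% ionized — well under 5%, approximation valid.
pOH = 5.57, so pH = 14.00 − pOH = 8.43

pH = 8.43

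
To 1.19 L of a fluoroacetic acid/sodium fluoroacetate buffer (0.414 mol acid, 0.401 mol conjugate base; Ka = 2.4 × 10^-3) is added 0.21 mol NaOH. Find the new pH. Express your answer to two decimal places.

After neutralization: n(FCH2COOH) = 0.204 mol, n(FCH2COO-) = 0.611 mol.
pKa = −log(2.4 × 10^-3) = 2.620
Henderson–Hasselbalch with mole ratio 0.611/0.204: pH = 2.620 + (+0.476)

pH = 3.10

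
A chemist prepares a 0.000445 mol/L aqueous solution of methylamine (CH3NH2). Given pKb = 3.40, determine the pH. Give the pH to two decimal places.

pH = 10.43

CH3NH2 + H2O ⇌ CH3NH3+ + OH-
Kb = 10^(−3.40) = 3.98 × 10^-4
From the ICE table, Kb = x²/(0.000445 − x) = 3.98 × 10^-4.
The 5% rule fails; solving x² + Kb·x − Kb·C₀ = 0 exactly:
x = (−Kb + √(Kb² + 4·Kb·C₀))/2 = 2.67 × 10^-4 M
pOH = −log(2.67 × 10^-4) = 3.57; pH = 14.00 − 3.57 = 10.43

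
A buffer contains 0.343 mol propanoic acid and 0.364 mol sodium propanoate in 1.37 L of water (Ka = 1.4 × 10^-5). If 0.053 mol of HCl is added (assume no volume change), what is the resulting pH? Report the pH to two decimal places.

pH = 4.75

Added H+ converts CH3CH2COO- to CH3CH2COOH: CH3CH2COOH → 0.396 mol, CH3CH2COO- → 0.311 mol.
pKa = −log(1.4 × 10^-5) = 4.854
Henderson–Hasselbalch with mole ratio 0.311/0.396: pH = 4.854 + (-0.105)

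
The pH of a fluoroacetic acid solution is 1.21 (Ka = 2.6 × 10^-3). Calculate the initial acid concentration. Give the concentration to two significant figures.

[H+] = 10^(-1.21) = 6.17 × 10^-2 M = x
Ka = x²/(C₀ − x) ⇒ C₀ = x + x²/Ka
C₀ = 6.17 × 10^-2 + (6.17 × 10^-2)²/(2.6 × 10^-3) = 1.53 M

C₀ = 1.5 M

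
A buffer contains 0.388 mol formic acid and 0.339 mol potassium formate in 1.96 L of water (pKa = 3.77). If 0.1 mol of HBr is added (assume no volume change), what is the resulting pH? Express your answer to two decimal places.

pH = 3.46

Added H+ converts HCOO- to HCOOH: HCOOH → 0.488 mol, HCOO- → 0.239 mol.
Henderson–Hasselbalch with mole ratio 0.239/0.488: pH = 3.77 + (-0.310)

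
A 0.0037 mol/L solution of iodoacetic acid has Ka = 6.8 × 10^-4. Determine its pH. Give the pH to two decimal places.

ICH2COOH ⇌ ICH2COO- + H+
From the ICE table, Ka = x²/(0.0037 − x) = 6.8 × 10^-4.
The 5% rule fails; solving x² + Ka·x − Ka·C₀ = 0 exactly:
x = [−0.00068 + √(0.00068² + 1.01e-05)]/2 = 1.28 × 10^-3 M
pH = −log(1.28 × 10^-3) = 2.89

pH = 2.89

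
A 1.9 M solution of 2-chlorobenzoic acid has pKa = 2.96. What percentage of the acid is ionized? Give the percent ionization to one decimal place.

2.4%

ClC6H4COOH ⇌ ClC6H4COO- + H+; let x = [H+] at equilibrium.
Ka = 10^(−2.96) = 1.10 × 10^-3
x ≈ √(Ka·C₀) = √(1.10 × 10^-3 × 1.9) = 4.57 × 10^-2 M
% ionization = x/C₀ × 100% = 4.57 × 10^-2/1.9 × 100% = 2.4%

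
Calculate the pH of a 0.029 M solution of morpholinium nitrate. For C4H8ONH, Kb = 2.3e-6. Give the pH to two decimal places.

C4H8ONH2+ is the conjugate acid of the weak base C4H8ONH.
Ka = Kw/Kb = 1.0×10^-14 / 2.3 × 10^-6 = 4.35 × 10^-9
Let x = [H+] at equilibrium. Ka = x²/(0.029 − x).
Assume x ≪ 0.029: x ≈ √(4.35 × 10^-9 × 0.029) = 1.12 × 10^-5 M
pH = −log[H+] = −log(1.12 × 10^-5) = 4.95

pH = 4.95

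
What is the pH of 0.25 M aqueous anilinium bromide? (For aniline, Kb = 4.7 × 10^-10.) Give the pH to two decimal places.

C6H5NH3+ is the conjugate acid of the weak base C6H5NH2.
Ka = Kw/Kb = 1.0×10^-14 / 4.7 × 10^-10 = 2.13 × 10^-5
Ka = x²/(0.25 − x) = 2.13 × 10^-5
Since Ka ≪ C₀, x ≈ √(Ka·C₀) = 2.31 × 10^-3 M.
Check: 0.92% ionized — well under 5%, approximation valid.
pH = −log[H+] = −log(2.31 × 10^-3) = 2.64

pH = 2.64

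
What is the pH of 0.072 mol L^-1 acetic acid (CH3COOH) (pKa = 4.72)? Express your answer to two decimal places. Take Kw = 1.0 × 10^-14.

pH = 2.93

CH3COOH ⇌ CH3COO- + H+
Ka = 10^(−4.72) = 1.91 × 10^-5
Ka = x²/(0.072 − x) = 1.91 × 10^-5
Since Ka ≪ C₀, x ≈ √(Ka·C₀) = 1.17 × 10^-3 M.
Check: 1.6% ionized — well under 5%, approximation valid.
pH = −log[H+] = −log(1.17 × 10^-3) = 2.93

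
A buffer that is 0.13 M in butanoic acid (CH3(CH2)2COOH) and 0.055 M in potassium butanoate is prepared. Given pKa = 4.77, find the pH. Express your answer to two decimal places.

pH = 4.40

pH = pKa + log([A⁻]/[HA]) = 4.77 + log(0.055/0.13)
pH = 4.77 + (-0.374) = 4.40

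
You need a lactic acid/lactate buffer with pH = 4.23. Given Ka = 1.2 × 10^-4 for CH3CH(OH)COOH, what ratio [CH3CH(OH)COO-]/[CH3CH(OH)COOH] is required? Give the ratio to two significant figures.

pKa = -log(1.2 × 10^-4) = 3.921
pH = pKa + log(r) ⇒ log(r) = 4.23 − 3.921 = +0.309
r = [CH3CH(OH)COO-]/[CH3CH(OH)COOH] = 10^(+0.309) = 2.04

ratio = 2.0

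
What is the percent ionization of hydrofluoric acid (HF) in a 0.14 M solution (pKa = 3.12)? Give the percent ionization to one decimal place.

HF ⇌ F- + H+; let x = [H+] at equilibrium.
Ka = 10^(−3.12) = 7.59 × 10^-4
Solve x² + 0.000759x − 0.000106 = 0 → x = 9.94 × 10^-3 M
Fraction ionized = 9.94 × 10^-3 / 0.14 = 0.0710 → 7.1%

7.1%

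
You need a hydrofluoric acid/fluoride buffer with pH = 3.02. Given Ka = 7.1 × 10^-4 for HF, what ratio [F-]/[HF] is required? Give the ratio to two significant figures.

ratio = 0.74

pKa = -log(7.1 × 10^-4) = 3.149
pH = pKa + log(r) ⇒ log(r) = 3.02 − 3.149 = -0.129
r = [F-]/[HF] = 10^(-0.129) = 0.743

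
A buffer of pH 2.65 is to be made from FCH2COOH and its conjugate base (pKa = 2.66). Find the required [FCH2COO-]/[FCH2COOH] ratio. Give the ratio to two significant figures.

ratio = 0.98

pH = pKa + log(r) ⇒ log(r) = 2.65 − 2.66 = -0.01
r = [FCH2COO-]/[FCH2COOH] = 10^(-0.01) = 0.977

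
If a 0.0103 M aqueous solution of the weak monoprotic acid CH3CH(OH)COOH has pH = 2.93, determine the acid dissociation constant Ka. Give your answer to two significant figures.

Ka = 1.5 × 10^-4

[H+] = 10^(-2.93) = 1.17 × 10^-3 M
At equilibrium [HA] = 0.0103 − 1.17 × 10^-3 = 9.13 × 10^-3 M
Ka = [H+][A-]/[HA] = (1.17 × 10^-3)² / 9.13 × 10^-3 = 1.5 × 10^-4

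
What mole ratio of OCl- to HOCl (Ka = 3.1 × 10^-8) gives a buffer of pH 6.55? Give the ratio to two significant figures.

pKa = -log(3.1 × 10^-8) = 7.509
pH = pKa + log(r) ⇒ log(r) = 6.55 − 7.509 = -0.959
r = [OCl-]/[HOCl] = 10^(-0.959) = 0.11

ratio = 0.11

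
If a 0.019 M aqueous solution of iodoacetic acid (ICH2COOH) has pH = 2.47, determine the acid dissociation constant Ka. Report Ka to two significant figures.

Ka = 7.4 × 10^-4

[H+] = 10^(-2.47) = 3.39 × 10^-3 M
At equilibrium [HA] = 0.019 − 3.39 × 10^-3 = 1.56 × 10^-2 M
Ka = [H+][A-]/[HA] = (3.39 × 10^-3)² / 1.56 × 10^-2 = 7.4 × 10^-4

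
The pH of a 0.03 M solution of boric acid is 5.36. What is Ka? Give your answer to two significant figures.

Ka = 6.4 × 10^-10

[H+] = 10^(-5.36) = 4.37 × 10^-6 M
At equilibrium [HA] = 0.03 − 4.37 × 10^-6 = 3.00 × 10^-2 M
Ka = [H+][A-]/[HA] = (4.37 × 10^-6)² / 3.00 × 10^-2 = 6.4 × 10^-10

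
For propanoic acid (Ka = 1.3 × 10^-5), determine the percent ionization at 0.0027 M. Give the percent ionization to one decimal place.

6.7%

CH3CH2COOH ⇌ CH3CH2COO- + H+; let x = [H+] at equilibrium.
Solve x² + 1.3e-05x − 3.51e-08 = 0 → x = 1.81 × 10^-4 M
% ionization = x/C₀ × 100% = 1.81 × 10^-4/0.0027 × 100% = 6.7%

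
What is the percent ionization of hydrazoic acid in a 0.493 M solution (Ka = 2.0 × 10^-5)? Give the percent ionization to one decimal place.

0.6%

HN3 ⇌ N3- + H+; let x = [H+] at equilibrium.
x ≈ √(Ka·C₀) = √(2.0 × 10^-5 × 0.493) = 3.14 × 10^-3 M
% ionization = x/C₀ × 100% = 3.14 × 10^-3/0.493 × 100% = 0.6%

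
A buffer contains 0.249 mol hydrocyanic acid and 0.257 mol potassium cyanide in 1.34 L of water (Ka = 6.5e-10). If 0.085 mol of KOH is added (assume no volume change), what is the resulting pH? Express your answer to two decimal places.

After neutralization: n(HCN) = 0.164 mol, n(CN-) = 0.342 mol.
pKa = −log(6.5 × 10^-10) = 9.187
pH = pKa + log([A⁻]/[HA]) = 9.187 + log(0.342/0.164) = 9.187 +0.319

pH = 9.51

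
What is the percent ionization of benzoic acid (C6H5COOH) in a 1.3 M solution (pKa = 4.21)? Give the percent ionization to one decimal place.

0.7%

C6H5COOH ⇌ C6H5COO- + H+; let x = [H+] at equilibrium.
Ka = 10^(−4.21) = 6.17 × 10^-5
x ≈ √(Ka·C₀) = √(6.17 × 10^-5 × 1.3) = 8.96 × 10^-3 M
Fraction ionized = 8.96 × 10^-3 / 1.3 = 0.0069 → 0.7%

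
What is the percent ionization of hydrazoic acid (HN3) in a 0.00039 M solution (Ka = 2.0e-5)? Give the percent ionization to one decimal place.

HN3 ⇌ N3- + H+; let x = [H+] at equilibrium.
Ka = x²/(C₀ − x); solving the quadratic gives x = 7.89 × 10^-5 M.
Fraction ionized = 7.89 × 10^-5 / 0.00039 = 0.2023 → 20.2%

20.2%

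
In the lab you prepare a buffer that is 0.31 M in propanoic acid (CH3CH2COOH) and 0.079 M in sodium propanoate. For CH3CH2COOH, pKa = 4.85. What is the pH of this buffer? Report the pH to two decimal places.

pH = 4.26

pH = pKa + log([A⁻]/[HA]) = 4.85 + log(0.079/0.31)
pH = 4.85 + (-0.594) = 4.26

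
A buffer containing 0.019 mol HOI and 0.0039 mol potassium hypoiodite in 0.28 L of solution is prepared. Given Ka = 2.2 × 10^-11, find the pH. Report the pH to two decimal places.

pH = 9.97

pKa = −log(2.2 × 10^-11) = 10.658
Using pH = pKa + log([base]/[acid]) with [base]/[acid] = 0.0039/0.019:
pH = 10.658 + (-0.688) = 9.97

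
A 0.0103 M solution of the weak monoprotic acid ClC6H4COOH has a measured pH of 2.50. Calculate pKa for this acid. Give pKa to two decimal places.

pKa = 2.85

[H+] = 10^(-2.50) = 3.16 × 10^-3 M
At equilibrium [HA] = 0.0103 − 3.16 × 10^-3 = 7.14 × 10^-3 M
Ka = [H+][A-]/[HA] = (3.16 × 10^-3)² / 7.14 × 10^-3 = 1.40 × 10^-3
pKa = -log(1.40 × 10^-3) = 2.85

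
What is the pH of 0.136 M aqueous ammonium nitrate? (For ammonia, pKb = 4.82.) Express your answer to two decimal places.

NH4+ is the conjugate acid of the weak base NH3.
Kb = 10^(−4.82) = 1.51 × 10^-5
Ka = Kw/Kb = 1.0×10^-14 / 1.51 × 10^-5 = 6.62 × 10^-10
From the ICE table, Ka = [H+]²/(0.136 − [H+]) = 6.62 × 10^-10.
Neglecting [H+] in the denominator: [H+] = √(6.62 × 10^-10 × 0.136) = 9.49 × 10^-6 M
pH = −log(9.49 × 10^-6) = 5.02

pH = 5.02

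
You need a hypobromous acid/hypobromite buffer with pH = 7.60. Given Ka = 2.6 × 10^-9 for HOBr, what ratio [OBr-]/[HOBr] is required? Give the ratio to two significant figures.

pKa = -log(2.6 × 10^-9) = 8.585
pH = pKa + log(r) ⇒ log(r) = 7.60 − 8.585 = -0.985
r = [OBr-]/[HOBr] = 10^(-0.985) = 0.104

ratio = 0.10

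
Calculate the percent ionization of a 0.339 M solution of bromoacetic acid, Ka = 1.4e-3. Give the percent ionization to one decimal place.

BrCH2COOH ⇌ BrCH2COO- + H+; let x = [H+] at equilibrium.
Solve x² + 0.0014x − 0.000475 = 0 → x = 2.11 × 10^-2 M
Fraction ionized = 2.11 × 10^-2 / 0.339 = 0.0622 → 6.2%

6.2%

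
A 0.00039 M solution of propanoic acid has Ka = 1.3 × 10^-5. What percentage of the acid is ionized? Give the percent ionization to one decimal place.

CH3CH2COOH ⇌ CH3CH2COO- + H+; let x = [H+] at equilibrium.
Solve x² + 1.3e-05x − 5.07e-09 = 0 → x = 6.50 × 10^-5 M
% ionization = x/C₀ × 100% = 6.50 × 10^-5/0.00039 × 100% = 16.7%

16.7%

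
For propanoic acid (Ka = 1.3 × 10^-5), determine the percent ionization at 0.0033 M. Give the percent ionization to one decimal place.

6.1%

CH3CH2COOH ⇌ CH3CH2COO- + H+; let x = [H+] at equilibrium.
Ka = x²/(C₀ − x); solving the quadratic gives x = 2.01 × 10^-4 M.
Fraction ionized = 2.01 × 10^-4 / 0.0033 = 0.0609 → 6.1%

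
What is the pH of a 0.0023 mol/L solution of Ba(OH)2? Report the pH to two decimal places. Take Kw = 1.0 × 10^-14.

pH = 11.66

Ba(OH)2 is a strong base (each formula unit releases 2 OH-); [OH-] = 0.0046 M.
pOH = -log(0.0046) = 2.34
pH = 14.00 - 2.34 = 11.66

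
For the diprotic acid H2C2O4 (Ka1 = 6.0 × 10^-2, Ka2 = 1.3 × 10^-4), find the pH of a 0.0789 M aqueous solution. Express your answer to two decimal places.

pH = 1.35

Since Ka1 ≫ Ka2, the first ionization dominates [H+].
Ka1 = x²/(0.0789 − x) = 6.0 × 10^-2
Solving the quadratic: x = (−Ka1 + √(Ka1² + 4·Ka1·C₀))/2 = 4.51 × 10^-2 M
pH = −log(4.51 × 10^-2) = 1.35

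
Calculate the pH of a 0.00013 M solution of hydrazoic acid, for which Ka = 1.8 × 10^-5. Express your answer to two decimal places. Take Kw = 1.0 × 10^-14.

HN3 ⇌ N3- + H+
From the ICE table, Ka = x²/(0.00013 − x) = 1.8 × 10^-5.
x is not negligible relative to C₀; solve x² + 1.8e-05·x − 2.34e-09 = 0.
x = [−1.8e-05 + √(1.8e-05² + 9.36e-09)]/2 = 4.02 × 10^-5 M
pH = −log[H+] = −log(4.02 × 10^-5) = 4.40

pH = 4.40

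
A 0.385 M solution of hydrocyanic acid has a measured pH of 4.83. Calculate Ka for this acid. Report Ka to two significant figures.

[H+] = 10^(-4.83) = 1.48 × 10^-5 M
At equilibrium [HA] = 0.385 − 1.48 × 10^-5 = 3.85 × 10^-1 M
Ka = [H+][A-]/[HA] = (1.48 × 10^-5)² / 3.85 × 10^-1 = 5.7 × 10^-10

Ka = 5.7 × 10^-10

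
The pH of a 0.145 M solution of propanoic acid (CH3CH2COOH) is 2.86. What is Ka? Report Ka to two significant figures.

Ka = 1.3 × 10^-5

[H+] = 10^(-2.86) = 1.38 × 10^-3 M
At equilibrium [HA] = 0.145 − 1.38 × 10^-3 = 1.44 × 10^-1 M
Ka = [H+][A-]/[HA] = (1.38 × 10^-3)² / 1.44 × 10^-1 = 1.3 × 10^-5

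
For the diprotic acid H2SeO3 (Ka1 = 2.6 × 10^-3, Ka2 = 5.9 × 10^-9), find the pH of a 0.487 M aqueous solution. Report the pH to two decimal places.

Since Ka1 ≫ Ka2, the first ionization dominates [H+].
Ka1 = x²/(0.487 − x) = 2.6 × 10^-3
Solving the quadratic: x = (−Ka1 + √(Ka1² + 4·Ka1·C₀))/2 = 3.43 × 10^-2 M
pH = −log(3.43 × 10^-2) = 1.46

pH = 1.46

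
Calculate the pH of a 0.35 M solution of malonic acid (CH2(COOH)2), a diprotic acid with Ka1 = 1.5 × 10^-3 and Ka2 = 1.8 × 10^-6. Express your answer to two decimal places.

Since Ka1 ≫ Ka2, the first ionization dominates [H+].
Ka1 = x²/(0.35 − x) = 1.5 × 10^-3
Solving the quadratic: x = (−Ka1 + √(Ka1² + 4·Ka1·C₀))/2 = 2.22 × 10^-2 M
pH = −log(2.22 × 10^-2) = 1.65

pH = 1.65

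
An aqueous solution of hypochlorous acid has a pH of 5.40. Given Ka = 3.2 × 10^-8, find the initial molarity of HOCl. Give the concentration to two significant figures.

[H+] = 10^(-5.40) = 3.98 × 10^-6 M = x
Ka = x²/(C₀ − x) ⇒ C₀ = x + x²/Ka
C₀ = 3.98 × 10^-6 + (3.98 × 10^-6)²/(3.2 × 10^-8) = 4.99 × 10^-4 M

C₀ = 5.0 × 10^-4 M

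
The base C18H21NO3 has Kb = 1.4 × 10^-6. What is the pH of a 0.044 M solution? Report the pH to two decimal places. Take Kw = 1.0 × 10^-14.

C18H21NO3 + H2O ⇌ C18H22NO3+ + OH-
Kb = x²/(0.044 − x) = 1.4 × 10^-6
Neglecting x in the denominator: x = √(1.4 × 10^-6 × 0.044) = 2.48 × 10^-4 M
(x/C₀ = 0.56% < 5%, so the approximation holds.)
pOH = −log(2.48 × 10^-4) = 3.61; pH = 14.00 − 3.61 = 10.39

pH = 10.39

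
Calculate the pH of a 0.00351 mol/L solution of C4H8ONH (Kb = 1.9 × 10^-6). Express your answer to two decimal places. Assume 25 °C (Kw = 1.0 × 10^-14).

C4H8ONH + H2O ⇌ C4H8ONH2+ + OH-
From the ICE table, Kb = x²/(0.00351 − x) = 1.9 × 10^-6.
Since Kb ≪ C₀, x ≈ √(Kb·C₀) = 8.17 × 10^-5 M.
pOH = −log(8.17 × 10^-5) = 4.09; pH = 14.00 − 4.09 = 9.91

pH = 9.91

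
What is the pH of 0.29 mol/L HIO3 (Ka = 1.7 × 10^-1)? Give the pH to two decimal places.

pH = 0.82

HIO3 ⇌ IO3- + H+
Ka = x²/(0.29 − x) = 1.7 × 10^-1
The 5% rule fails; solving x² + Ka·x − Ka·C₀ = 0 exactly:
x = [−0.17 + √(0.17² + 0.197)]/2 = 1.53 × 10^-1 M
pH = −log(1.53 × 10^-1) = 0.82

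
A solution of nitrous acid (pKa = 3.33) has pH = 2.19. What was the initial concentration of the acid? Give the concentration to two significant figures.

[H+] = 10^(-2.19) = 6.46 × 10^-3 M = x
Ka = 10^(−3.33) = 4.68 × 10^-4
Ka = x²/(C₀ − x) ⇒ C₀ = x + x²/Ka
C₀ = 6.46 × 10^-3 + (6.46 × 10^-3)²/(4.68 × 10^-4) = 9.56 × 10^-2 M

C₀ = 9.6 × 10^-2 M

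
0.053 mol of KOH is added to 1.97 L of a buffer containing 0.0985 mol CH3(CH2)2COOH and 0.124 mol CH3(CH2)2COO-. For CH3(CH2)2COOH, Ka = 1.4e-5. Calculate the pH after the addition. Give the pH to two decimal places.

After neutralization: n(CH3(CH2)2COOH) = 0.0455 mol, n(CH3(CH2)2COO-) = 0.177 mol.
pKa = −log(1.4 × 10^-5) = 4.854
pH = pKa + log(n_CH3(CH2)2COO-/n_CH3(CH2)2COOH) = 4.854 + log(0.177/0.0455) = 4.854 + (+0.590)

pH = 5.44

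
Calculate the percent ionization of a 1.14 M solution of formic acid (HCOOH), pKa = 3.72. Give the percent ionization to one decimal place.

1.3%

HCOOH ⇌ HCOO- + H+; let x = [H+] at equilibrium.
Ka = 10^(−3.72) = 1.91 × 10^-4
x ≈ √(Ka·C₀) = √(1.91 × 10^-4 × 1.14) = 1.48 × 10^-2 M
% ionization = x/C₀ × 100% = 1.48 × 10^-2/1.14 × 100% = 1.3%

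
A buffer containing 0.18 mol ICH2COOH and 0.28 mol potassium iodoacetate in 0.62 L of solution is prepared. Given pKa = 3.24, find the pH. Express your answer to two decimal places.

Using pH = pKa + log([base]/[acid]) with [base]/[acid] = 0.28/0.18:
pH = 3.24 + (+0.192) = 3.43

pH = 3.43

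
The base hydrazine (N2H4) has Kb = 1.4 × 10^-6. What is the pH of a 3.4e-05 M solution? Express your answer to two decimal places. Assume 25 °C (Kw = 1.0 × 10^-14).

pH = 8.79

N2H4 + H2O ⇌ N2H5+ + OH-
Kb = [OH-]²/(3.4e-05 − [OH-]) = 1.4 × 10^-6
Here C₀/Kb ≈ 24.3, so the small-[OH-] approximation fails. Use the quadratic:
[OH-] = [−1.4e-06 + √(1.4e-06² + 1.9e-10)]/2 = 6.23 × 10^-6 M
pOH = −log(6.23 × 10^-6) = 5.21; pH = 14.00 − 5.21 = 8.79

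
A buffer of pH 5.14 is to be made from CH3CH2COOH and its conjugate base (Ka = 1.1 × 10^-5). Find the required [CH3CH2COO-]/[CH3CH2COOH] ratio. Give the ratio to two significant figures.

pKa = -log(1.1 × 10^-5) = 4.959
pH = pKa + log(r) ⇒ log(r) = 5.14 − 4.959 = +0.181
r = [CH3CH2COO-]/[CH3CH2COOH] = 10^(+0.181) = 1.52

ratio = 1.5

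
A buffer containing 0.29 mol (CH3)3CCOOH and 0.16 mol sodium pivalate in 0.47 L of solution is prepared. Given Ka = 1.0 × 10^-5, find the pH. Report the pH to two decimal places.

pKa = −log(1.0 × 10^-5) = 5.000
Henderson–Hasselbalch: pH = pKa + log([(CH3)3CCOO-]/[(CH3)3CCOOH]) = 5.000 + log(0.16/0.29)
pH = 5.000 + (-0.258) = 4.74

pH = 4.74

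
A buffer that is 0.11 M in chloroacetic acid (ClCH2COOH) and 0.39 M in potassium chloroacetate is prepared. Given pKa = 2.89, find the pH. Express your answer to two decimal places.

pH = 3.44

Henderson–Hasselbalch: pH = pKa + log([ClCH2COO-]/[ClCH2COOH]) = 2.89 + log(0.39/0.11)
pH = 2.89 + (+0.550) = 3.44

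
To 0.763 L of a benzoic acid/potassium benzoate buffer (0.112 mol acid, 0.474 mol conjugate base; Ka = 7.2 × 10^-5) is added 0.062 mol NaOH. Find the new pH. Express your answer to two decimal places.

pH = 5.17

After neutralization: n(C6H5COOH) = 0.05 mol, n(C6H5COO-) = 0.536 mol.
pKa = −log(7.2 × 10^-5) = 4.143
pH = pKa + log([A⁻]/[HA]) = 4.143 + log(0.536/0.05) = 4.143 +1.030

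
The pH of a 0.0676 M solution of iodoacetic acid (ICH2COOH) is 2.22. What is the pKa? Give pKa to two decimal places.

[H+] = 10^(-2.22) = 6.03 × 10^-3 M
At equilibrium [HA] = 0.0676 − 6.03 × 10^-3 = 6.16 × 10^-2 M
Ka = [H+][A-]/[HA] = (6.03 × 10^-3)² / 6.16 × 10^-2 = 5.90 × 10^-4
pKa = -log(5.90 × 10^-4) = 3.23

pKa = 3.23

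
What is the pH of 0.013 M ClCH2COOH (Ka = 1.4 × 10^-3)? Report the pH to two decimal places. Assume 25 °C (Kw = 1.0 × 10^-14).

ClCH2COOH ⇌ ClCH2COO- + H+
From the ICE table, Ka = x²/(0.013 − x) = 1.4 × 10^-3.
Here C₀/Ka ≈ 9.29, so the small-x approximation fails. Use the quadratic:
x = (−Ka + √(Ka² + 4·Ka·C₀))/2 = 3.62 × 10^-3 M
pH = −log(3.62 × 10^-3) = 2.44

pH = 2.44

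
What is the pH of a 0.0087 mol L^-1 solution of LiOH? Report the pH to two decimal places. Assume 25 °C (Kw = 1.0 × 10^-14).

LiOH is a strong base; [OH-] = 0.0087 M.
pOH = -log(0.0087) = 2.06
pH = 14.00 - 2.06 = 11.94

pH = 11.94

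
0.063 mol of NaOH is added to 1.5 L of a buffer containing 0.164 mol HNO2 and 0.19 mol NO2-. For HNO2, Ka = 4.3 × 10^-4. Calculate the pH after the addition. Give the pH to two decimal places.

pH = 3.77

After neutralization: n(HNO2) = 0.101 mol, n(NO2-) = 0.253 mol.
pKa = −log(4.3 × 10^-4) = 3.367
pH = pKa + log([A⁻]/[HA]) = 3.367 + log(0.253/0.101) = 3.367 +0.399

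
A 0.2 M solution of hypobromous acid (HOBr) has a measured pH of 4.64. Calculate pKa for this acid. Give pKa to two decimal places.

[H+] = 10^(-4.64) = 2.29 × 10^-5 M
At equilibrium [HA] = 0.2 − 2.29 × 10^-5 = 2.00 × 10^-1 M
Ka = [H+][A-]/[HA] = (2.29 × 10^-5)² / 2.00 × 10^-1 = 2.62 × 10^-9
pKa = -log(2.62 × 10^-9) = 8.58

pKa = 8.58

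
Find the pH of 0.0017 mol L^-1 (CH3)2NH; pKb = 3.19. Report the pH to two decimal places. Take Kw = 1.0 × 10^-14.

pH = 10.89

(CH3)2NH + H2O ⇌ (CH3)2NH2+ + OH-
Kb = 10^(−3.19) = 6.46 × 10^-4
Let x = [OH-] at equilibrium. Kb = x²/(0.0017 − x).
x is not negligible relative to C₀; solve x² + 0.000646·x − 1.1e-06 = 0.
x = [−0.000646 + √(0.000646² + 4.39e-06)]/2 = 7.74 × 10^-4 M
pOH = −log(7.74 × 10^-4) = 3.11; pH = 14.00 − 3.11 = 10.89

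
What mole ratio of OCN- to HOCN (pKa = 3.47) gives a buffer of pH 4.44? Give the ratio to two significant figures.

ratio = 9.3

pH = pKa + log(r) ⇒ log(r) = 4.44 − 3.47 = +0.97
r = [OCN-]/[HOCN] = 10^(+0.97) = 9.33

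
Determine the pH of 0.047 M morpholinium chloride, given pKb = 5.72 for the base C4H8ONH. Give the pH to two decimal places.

pH = 4.80

C4H8ONH2+ is the conjugate acid of the weak base C4H8ONH.
Kb = 10^(−5.72) = 1.91 × 10^-6
Ka = Kw/Kb = 1.0×10^-14 / 1.91 × 10^-6 = 5.24 × 10^-9
From the ICE table, Ka = [H+]²/(0.047 − [H+]) = 5.24 × 10^-9.
Assume [H+] ≪ 0.047: [H+] ≈ √(5.24 × 10^-9 × 0.047) = 1.57 × 10^-5 M
([H+]/C₀ = 0.033% < 5%, so the approximation holds.)
pH = −log[H+] = −log(1.57 × 10^-5) = 4.80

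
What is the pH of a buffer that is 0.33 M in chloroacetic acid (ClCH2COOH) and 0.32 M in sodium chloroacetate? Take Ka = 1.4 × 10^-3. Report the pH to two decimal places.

pH = 2.84

pKa = −log(1.4 × 10^-3) = 2.854
Using pH = pKa + log([base]/[acid]) with [base]/[acid] = 0.32/0.33:
pH = 2.854 + (-0.013) = 2.84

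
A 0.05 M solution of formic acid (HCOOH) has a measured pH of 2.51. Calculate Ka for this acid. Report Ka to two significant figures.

[H+] = 10^(-2.51) = 3.09 × 10^-3 M
At equilibrium [HA] = 0.05 − 3.09 × 10^-3 = 4.69 × 10^-2 M
Ka = [H+][A-]/[HA] = (3.09 × 10^-3)² / 4.69 × 10^-2 = 2.0 × 10^-4

Ka = 2.0 × 10^-4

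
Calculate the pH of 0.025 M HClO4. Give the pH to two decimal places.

pH = 1.60

HClO4 is a strong acid and dissociates completely, so [H+] = 0.025 M.
pH = -log(0.025) = 1.60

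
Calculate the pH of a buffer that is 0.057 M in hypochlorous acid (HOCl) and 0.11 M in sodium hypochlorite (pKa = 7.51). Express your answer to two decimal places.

Using pH = pKa + log([base]/[acid]) with [base]/[acid] = 0.11/0.057:
pH = 7.51 + (+0.286) = 7.80

pH = 7.80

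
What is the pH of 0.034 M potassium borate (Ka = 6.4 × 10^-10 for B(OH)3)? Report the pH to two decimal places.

B(OH)4- is the conjugate base of the weak acid B(OH)3.
Kb = Kw/Ka = 1.0×10^-14 / 6.4 × 10^-10 = 1.56 × 10^-5
From the ICE table, Kb = [OH-]²/(0.034 − [OH-]) = 1.56 × 10^-5.
Neglecting [OH-] in the denominator: [OH-] = √(1.56 × 10^-5 × 0.034) = 7.28 × 10^-4 M
pOH = 3.14, so pH = 14.00 − pOH = 10.86

pH = 10.86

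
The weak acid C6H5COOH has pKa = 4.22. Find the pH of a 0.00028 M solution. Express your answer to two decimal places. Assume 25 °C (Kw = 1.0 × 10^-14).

C6H5COOH ⇌ C6H5COO- + H+
Ka = 10^(−4.22) = 6.03 × 10^-5
Let x = [H+] at equilibrium. Ka = x²/(0.00028 − x).
x is not negligible relative to C₀; solve x² + 6.03e-05·x − 1.69e-08 = 0.
x = [−6.03e-05 + √(6.03e-05² + 6.75e-08)]/2 = 1.03 × 10^-4 M
pH = −log[H+] = −log(1.03 × 10^-4) = 3.99

pH = 3.99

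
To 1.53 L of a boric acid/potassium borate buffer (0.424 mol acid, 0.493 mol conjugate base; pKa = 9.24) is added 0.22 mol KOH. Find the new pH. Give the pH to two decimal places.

pH = 9.78

After neutralization: n(B(OH)3) = 0.204 mol, n(B(OH)4-) = 0.713 mol.
pH = pKa + log([A⁻]/[HA]) = 9.24 + log(0.713/0.204) = 9.24 +0.543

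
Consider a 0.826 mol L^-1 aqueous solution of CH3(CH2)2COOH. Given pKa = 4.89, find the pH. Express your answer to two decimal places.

CH3(CH2)2COOH ⇌ CH3(CH2)2COO- + H+
Ka = 10^(−4.89) = 1.29 × 10^-5
Let x = [H+] at equilibrium. Ka = x²/(0.826 − x).
Neglecting x in the denominator: x = √(1.29 × 10^-5 × 0.826) = 3.26 × 10^-3 M
pH = −log(3.26 × 10^-3) = 2.49

pH = 2.49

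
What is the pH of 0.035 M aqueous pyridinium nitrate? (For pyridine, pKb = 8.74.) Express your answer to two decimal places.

C5H5NH+ is the conjugate acid of the weak base C5H5N.
Kb = 10^(−8.74) = 1.82 × 10^-9
Ka = Kw/Kb = 1.0×10^-14 / 1.82 × 10^-9 = 5.49 × 10^-6
From the ICE table, Ka = x²/(0.035 − x) = 5.49 × 10^-6.
Since Ka ≪ C₀, x ≈ √(Ka·C₀) = 4.38 × 10^-4 M.
Check: 1.3% ionized — well under 5%, approximation valid.
pH = −log[H+] = −log(4.38 × 10^-4) = 3.36

pH = 3.36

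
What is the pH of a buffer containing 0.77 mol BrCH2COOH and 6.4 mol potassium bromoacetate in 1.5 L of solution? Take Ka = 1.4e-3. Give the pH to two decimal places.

pKa = −log(1.4 × 10^-3) = 2.854
Henderson–Hasselbalch: pH = pKa + log([BrCH2COO-]/[BrCH2COOH]) = 2.854 + log(6.4/0.77)
pH = 2.854 + (+0.920) = 3.77

pH = 3.77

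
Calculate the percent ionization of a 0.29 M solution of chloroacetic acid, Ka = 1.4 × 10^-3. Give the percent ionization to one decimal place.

6.7%

ClCH2COOH ⇌ ClCH2COO- + H+; let x = [H+] at equilibrium.
Ka = x²/(C₀ − x); solving the quadratic gives x = 1.95 × 10^-2 M.
Fraction ionized = 1.95 × 10^-2 / 0.29 = 0.0672 → 6.7%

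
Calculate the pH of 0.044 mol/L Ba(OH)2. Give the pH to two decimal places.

pH = 12.94

Ba(OH)2 is a strong base (each formula unit releases 2 OH-); [OH-] = 0.088 M.
pOH = -log(0.088) = 1.06
pH = 14.00 - 1.06 = 12.94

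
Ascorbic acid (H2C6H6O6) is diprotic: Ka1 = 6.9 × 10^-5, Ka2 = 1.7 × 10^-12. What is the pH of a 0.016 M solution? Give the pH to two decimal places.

Ka1 ≫ Ka2, so treat the first dissociation as the only significant source of H+.
Ka1 = x²/(0.016 − x) = 6.9 × 10^-5
Solving the quadratic: x = (−Ka1 + √(Ka1² + 4·Ka1·C₀))/2 = 1.02 × 10^-3 M
pH = −log(1.02 × 10^-3) = 2.99

pH = 2.99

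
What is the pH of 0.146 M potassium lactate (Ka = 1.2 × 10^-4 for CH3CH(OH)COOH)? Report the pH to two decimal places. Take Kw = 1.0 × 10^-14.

pH = 8.54

CH3CH(OH)COO- is the conjugate base of the weak acid CH3CH(OH)COOH.
Kb = Kw/Ka = 1.0×10^-14 / 1.2 × 10^-4 = 8.33 × 10^-11
Let x = [OH-] at equilibrium. Kb = x²/(0.146 − x).
Neglecting x in the denominator: x = √(8.33 × 10^-11 × 0.146) = 3.49 × 10^-6 M
(x/C₀ = 0.0024% < 5%, so the approximation holds.)
pOH = 5.46, so pH = 14.00 − pOH = 8.54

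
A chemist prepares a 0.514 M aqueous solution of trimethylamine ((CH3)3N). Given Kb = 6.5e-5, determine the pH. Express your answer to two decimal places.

(CH3)3N + H2O ⇌ (CH3)3NH+ + OH-
Kb = [OH-]²/(0.514 − [OH-]) = 6.5 × 10^-5
Since Kb ≪ C₀, [OH-] ≈ √(Kb·C₀) = 5.78 × 10^-3 M.
pOH = 2.24, so pH = 14.00 − pOH = 11.76

pH = 11.76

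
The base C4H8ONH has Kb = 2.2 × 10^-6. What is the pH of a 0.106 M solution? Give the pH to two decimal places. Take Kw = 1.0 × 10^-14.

C4H8ONH + H2O ⇌ C4H8ONH2+ + OH-
Let x = [OH-] at equilibrium. Kb = x²/(0.106 − x).
Since Kb ≪ C₀, x ≈ √(Kb·C₀) = 4.83 × 10^-4 M.
Check: 0.46% ionized — well under 5%, approximation valid.
pOH = −log(4.83 × 10^-4) = 3.32; pH = 14.00 − 3.32 = 10.68

pH = 10.68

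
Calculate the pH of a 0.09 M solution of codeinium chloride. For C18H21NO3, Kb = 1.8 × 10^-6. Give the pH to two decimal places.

C18H22NO3+ is the conjugate acid of the weak base C18H21NO3.
Ka = Kw/Kb = 1.0×10^-14 / 1.8 × 10^-6 = 5.56 × 10^-9
Let x = [H+] at equilibrium. Ka = x²/(0.09 − x).
Assume x ≪ 0.09: x ≈ √(5.56 × 10^-9 × 0.09) = 2.24 × 10^-5 M
Check: 0.025% ionized — well under 5%, approximation valid.
pH = −log(2.24 × 10^-5) = 4.65

pH = 4.65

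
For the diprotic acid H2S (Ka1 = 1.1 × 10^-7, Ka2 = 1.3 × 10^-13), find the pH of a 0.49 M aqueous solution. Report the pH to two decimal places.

Since Ka1 ≫ Ka2, the first ionization dominates [H+].
Ka1 = x²/(0.49 − x) = 1.1 × 10^-7
x ≈ √(1.1 × 10^-7 × 0.49) = 2.32 × 10^-4 M
pH = −log(2.32 × 10^-4) = 3.63

pH = 3.63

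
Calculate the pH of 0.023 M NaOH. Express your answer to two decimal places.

pH = 12.36

NaOH is a strong base; [OH-] = 0.023 M.
pOH = -log(0.023) = 1.64
pH = 14.00 - 1.64 = 12.36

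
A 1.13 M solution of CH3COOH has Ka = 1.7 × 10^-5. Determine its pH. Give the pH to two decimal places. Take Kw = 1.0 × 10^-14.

CH3COOH ⇌ CH3COO- + H+
From the ICE table, Ka = [H+]²/(1.13 − [H+]) = 1.7 × 10^-5.
Neglecting [H+] in the denominator: [H+] = √(1.7 × 10^-5 × 1.13) = 4.38 × 10^-3 M
pH = −log[H+] = −log(4.38 × 10^-3) = 2.36

pH = 2.36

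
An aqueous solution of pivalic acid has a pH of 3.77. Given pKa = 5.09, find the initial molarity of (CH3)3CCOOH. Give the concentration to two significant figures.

C₀ = 3.7 × 10^-3 M

[H+] = 10^(-3.77) = 1.70 × 10^-4 M = x
Ka = 10^(−5.09) = 8.13 × 10^-6
Ka = x²/(C₀ − x) ⇒ C₀ = x + x²/Ka
C₀ = 1.70 × 10^-4 + (1.70 × 10^-4)²/(8.13 × 10^-6) = 3.72 × 10^-3 M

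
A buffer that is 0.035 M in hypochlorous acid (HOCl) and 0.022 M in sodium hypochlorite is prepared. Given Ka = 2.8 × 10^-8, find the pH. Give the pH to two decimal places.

pKa = −log(2.8 × 10^-8) = 7.553
pH = pKa + log([A⁻]/[HA]) = 7.553 + log(0.022/0.035)
pH = 7.553 + (-0.202) = 7.35

pH = 7.35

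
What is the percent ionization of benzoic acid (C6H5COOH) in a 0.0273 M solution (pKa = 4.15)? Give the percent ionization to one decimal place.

5.0%

C6H5COOH ⇌ C6H5COO- + H+; let x = [H+] at equilibrium.
Ka = 10^(−4.15) = 7.08 × 10^-5
Ka = x²/(C₀ − x); solving the quadratic gives x = 1.36 × 10^-3 M.
% ionization = x/C₀ × 100% = 1.36 × 10^-3/0.0273 × 100% = 5.0%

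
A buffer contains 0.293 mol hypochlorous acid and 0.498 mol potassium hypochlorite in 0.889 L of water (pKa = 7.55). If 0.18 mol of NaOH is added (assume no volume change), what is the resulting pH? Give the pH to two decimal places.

pH = 8.33

OH- converts HOCl to OCl-: HOCl → 0.113 mol, OCl- → 0.678 mol.
pH = pKa + log([A⁻]/[HA]) = 7.55 + log(0.678/0.113) = 7.55 +0.778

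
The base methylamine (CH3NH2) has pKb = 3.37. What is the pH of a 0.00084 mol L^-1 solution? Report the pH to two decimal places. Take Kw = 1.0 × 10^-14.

CH3NH2 + H2O ⇌ CH3NH3+ + OH-
Kb = 10^(−3.37) = 4.27 × 10^-4
From the ICE table, Kb = [OH-]²/(0.00084 − [OH-]) = 4.27 × 10^-4.
The 5% rule fails; solving [OH-]² + Kb·[OH-] − Kb·C₀ = 0 exactly:
[OH-] = (−Kb + √(Kb² + 4·Kb·C₀))/2 = 4.22 × 10^-4 M
pOH = 3.37, so pH = 14.00 − pOH = 10.63

pH = 10.63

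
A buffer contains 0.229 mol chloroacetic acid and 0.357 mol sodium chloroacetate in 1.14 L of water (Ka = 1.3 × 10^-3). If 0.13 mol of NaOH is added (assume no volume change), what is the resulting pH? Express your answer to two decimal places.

pH = 3.58

OH- converts ClCH2COOH to ClCH2COO-: ClCH2COOH → 0.099 mol, ClCH2COO- → 0.487 mol.
pKa = −log(1.3 × 10^-3) = 2.886
Henderson–Hasselbalch with mole ratio 0.487/0.099: pH = 2.886 + (+0.692)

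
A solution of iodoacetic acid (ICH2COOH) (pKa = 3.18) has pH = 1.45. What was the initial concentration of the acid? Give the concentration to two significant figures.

[H+] = 10^(-1.45) = 3.55 × 10^-2 M = x
Ka = 10^(−3.18) = 6.61 × 10^-4
Ka = x²/(C₀ − x) ⇒ C₀ = x + x²/Ka
C₀ = 3.55 × 10^-2 + (3.55 × 10^-2)²/(6.61 × 10^-4) = 1.94 M

C₀ = 1.9 M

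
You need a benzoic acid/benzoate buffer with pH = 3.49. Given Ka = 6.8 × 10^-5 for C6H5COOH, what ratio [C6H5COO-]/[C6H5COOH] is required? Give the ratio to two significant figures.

ratio = 0.21

pKa = -log(6.8 × 10^-5) = 4.167
pH = pKa + log(r) ⇒ log(r) = 3.49 − 4.167 = -0.677
r = [C6H5COO-]/[C6H5COOH] = 10^(-0.677) = 0.21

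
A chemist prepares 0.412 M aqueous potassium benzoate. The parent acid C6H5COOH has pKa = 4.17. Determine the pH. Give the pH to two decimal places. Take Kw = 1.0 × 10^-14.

pH = 8.89

C6H5COO- is the conjugate base of the weak acid C6H5COOH.
Ka = 10^(−4.17) = 6.76 × 10^-5
Kb = Kw/Ka = 1.0×10^-14 / 6.76 × 10^-5 = 1.48 × 10^-10
Kb = [OH-]²/(0.412 − [OH-]) = 1.48 × 10^-10
Since Kb ≪ C₀, [OH-] ≈ √(Kb·C₀) = 7.81 × 10^-6 M.
pOH = 5.11, so pH = 14.00 − pOH = 8.89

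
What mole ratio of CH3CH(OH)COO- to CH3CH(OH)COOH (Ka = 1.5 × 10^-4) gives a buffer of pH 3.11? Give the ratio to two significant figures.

ratio = 0.19

pKa = -log(1.5 × 10^-4) = 3.824
pH = pKa + log(r) ⇒ log(r) = 3.11 − 3.824 = -0.714
r = [CH3CH(OH)COO-]/[CH3CH(OH)COOH] = 10^(-0.714) = 0.193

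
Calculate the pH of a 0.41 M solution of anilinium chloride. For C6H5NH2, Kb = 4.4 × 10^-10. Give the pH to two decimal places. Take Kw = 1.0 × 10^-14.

C6H5NH3+ is the conjugate acid of the weak base C6H5NH2.
Ka = Kw/Kb = 1.0×10^-14 / 4.4 × 10^-10 = 2.27 × 10^-5
From the ICE table, Ka = x²/(0.41 − x) = 2.27 × 10^-5.
Neglecting x in the denominator: x = √(2.27 × 10^-5 × 0.41) = 3.05 × 10^-3 M
pH = −log(3.05 × 10^-3) = 2.52

pH = 2.52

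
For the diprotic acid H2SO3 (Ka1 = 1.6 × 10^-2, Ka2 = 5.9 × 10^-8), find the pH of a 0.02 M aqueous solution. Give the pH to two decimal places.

Since Ka1 ≫ Ka2, the first ionization dominates [H+].
Ka1 = x²/(0.02 − x) = 1.6 × 10^-2
Solving the quadratic: x = (−Ka1 + √(Ka1² + 4·Ka1·C₀))/2 = 1.16 × 10^-2 M
pH = −log(1.16 × 10^-2) = 1.94

pH = 1.94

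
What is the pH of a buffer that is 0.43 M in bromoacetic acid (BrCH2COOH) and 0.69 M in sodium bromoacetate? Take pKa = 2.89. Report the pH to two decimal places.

Henderson–Hasselbalch: pH = pKa + log([BrCH2COO-]/[BrCH2COOH]) = 2.89 + log(0.69/0.43)
pH = 2.89 + (+0.205) = 3.10

pH = 3.10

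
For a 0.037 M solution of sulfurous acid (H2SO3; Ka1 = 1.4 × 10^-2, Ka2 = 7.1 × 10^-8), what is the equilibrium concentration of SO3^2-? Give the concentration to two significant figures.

7.1 × 10^-8 M

First ionization gives [H+] ≈ [HSO3-] = 1.68 × 10^-2 M.
Second step: Ka2 = [H+][SO3^2-]/[HSO3-] ≈ [SO3^2-] (since [H+] ≈ [HSO3-]).
So [SO3^2-] ≈ Ka2.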